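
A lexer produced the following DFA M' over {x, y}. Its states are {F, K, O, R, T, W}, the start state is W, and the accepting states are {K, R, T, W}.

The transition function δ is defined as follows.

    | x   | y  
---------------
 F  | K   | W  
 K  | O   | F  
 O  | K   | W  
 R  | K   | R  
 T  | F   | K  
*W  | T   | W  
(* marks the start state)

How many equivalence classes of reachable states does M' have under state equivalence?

First remove the unreachable states {R}; 5 states remain.
P0 = {K,T,W} | {F,O}.
Split {K,T,W} by δ(·,x) → {K,T} and {W}.
On input y, block {K,T} splits into {T} and {K}.
Stable partition: {T} | {F,O} | {W} | {K} — 4 equivalence classes.

4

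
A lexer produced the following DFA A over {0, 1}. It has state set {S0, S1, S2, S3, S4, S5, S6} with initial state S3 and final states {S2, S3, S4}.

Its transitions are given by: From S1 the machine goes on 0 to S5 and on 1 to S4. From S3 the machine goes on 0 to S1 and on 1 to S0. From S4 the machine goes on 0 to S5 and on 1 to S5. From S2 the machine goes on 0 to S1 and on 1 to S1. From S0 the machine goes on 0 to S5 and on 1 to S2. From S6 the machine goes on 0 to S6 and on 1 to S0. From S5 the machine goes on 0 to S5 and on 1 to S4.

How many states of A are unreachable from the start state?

1

BFS from S3 reaches {S0, S1, S2, S3, S4, S5}; the 1 state(s) S6 are never visited.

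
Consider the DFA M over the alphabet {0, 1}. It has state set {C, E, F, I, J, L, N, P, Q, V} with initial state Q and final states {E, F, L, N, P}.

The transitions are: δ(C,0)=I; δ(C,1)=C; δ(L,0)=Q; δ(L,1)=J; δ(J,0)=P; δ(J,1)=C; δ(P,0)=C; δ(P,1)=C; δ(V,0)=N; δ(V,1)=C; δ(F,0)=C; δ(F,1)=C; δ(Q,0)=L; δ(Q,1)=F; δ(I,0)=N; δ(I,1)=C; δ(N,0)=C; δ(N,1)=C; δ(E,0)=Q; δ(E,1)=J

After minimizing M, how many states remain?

5

Reachable states from the start: {C,F,I,J,L,N,P,Q}. Unreachable: {E,V} — drop them.
Initial partition by acceptance: {F,L,N,P} | {C,I,J,Q}.
Refine {C,I,J,Q} on symbol 0: members go to different blocks, giving {I,J,Q} and {C}.
On input 0, block {F,L,N,P} splits into {F,N,P} and {L}.
On input 0, block {I,J,Q} splits into {I,J} and {Q}.
Stable partition: {F,N,P} | {I,J} | {C} | {L} | {Q} — 5 equivalence classes.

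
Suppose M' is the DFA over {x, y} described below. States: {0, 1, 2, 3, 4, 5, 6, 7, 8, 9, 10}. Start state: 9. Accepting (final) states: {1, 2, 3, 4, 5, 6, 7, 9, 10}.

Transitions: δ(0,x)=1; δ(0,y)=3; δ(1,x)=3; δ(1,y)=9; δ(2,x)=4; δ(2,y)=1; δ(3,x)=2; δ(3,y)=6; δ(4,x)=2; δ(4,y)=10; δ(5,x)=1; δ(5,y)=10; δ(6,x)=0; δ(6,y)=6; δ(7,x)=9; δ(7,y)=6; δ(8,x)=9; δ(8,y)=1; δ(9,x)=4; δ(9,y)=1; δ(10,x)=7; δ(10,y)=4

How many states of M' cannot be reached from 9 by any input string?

Starting at 9 and following transitions, the reachable set is {0, 1, 2, 3, 4, 6, 7, 9, 10}. That leaves 5, 8 unreachable — 2 in total.

2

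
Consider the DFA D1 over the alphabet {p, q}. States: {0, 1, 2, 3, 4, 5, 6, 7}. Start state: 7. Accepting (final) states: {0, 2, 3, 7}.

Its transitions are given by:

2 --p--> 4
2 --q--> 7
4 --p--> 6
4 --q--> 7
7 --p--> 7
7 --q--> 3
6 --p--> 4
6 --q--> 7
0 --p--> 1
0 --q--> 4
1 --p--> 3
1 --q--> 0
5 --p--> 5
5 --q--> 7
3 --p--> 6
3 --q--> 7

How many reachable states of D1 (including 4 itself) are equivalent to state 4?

2

States {0,1,2,5} cannot be reached from the start state, so discard them.
P0 = {3,7} | {4,6}.
Refine {3,7} on symbol p: members go to different blocks, giving {3} and {7}.
Stable partition: {3} | {4,6} | {7} — 3 equivalence classes.
The equivalence class containing 4 is {4,6}, of size 2.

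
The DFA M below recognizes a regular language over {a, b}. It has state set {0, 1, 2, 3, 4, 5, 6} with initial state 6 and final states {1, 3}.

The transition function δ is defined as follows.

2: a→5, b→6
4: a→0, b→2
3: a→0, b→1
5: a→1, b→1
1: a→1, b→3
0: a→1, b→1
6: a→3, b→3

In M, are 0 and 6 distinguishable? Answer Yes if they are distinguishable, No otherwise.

First remove the unreachable states {2,4,5}; 4 states remain.
Start with accepting vs non-accepting: {1,3} | {0,6}.
Refine {1,3} on symbol a: members go to different blocks, giving {1} and {3}.
On input a, block {0,6} splits into {0} and {6}.
Stable partition: {1} | {0} | {3} | {6} — 4 equivalence classes.
0 and 6 end up in different blocks, so they are distinguishable. For instance, the string 'aa' is accepted from only 0.

Yes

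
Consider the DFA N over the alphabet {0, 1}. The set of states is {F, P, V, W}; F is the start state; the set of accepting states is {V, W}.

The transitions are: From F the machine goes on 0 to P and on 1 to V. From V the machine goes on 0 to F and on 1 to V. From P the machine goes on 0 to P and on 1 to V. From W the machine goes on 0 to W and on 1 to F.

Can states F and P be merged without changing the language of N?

Yes

Reachable states from the start: {F,P,V}. Unreachable: {W} — drop them.
Initial partition by acceptance: {V} | {F,P}.
No further refinement is possible. Final partition (2 blocks): {V} | {F,P}.
F and P lie in the same block of the stable partition, so they are equivalent — no string distinguishes them.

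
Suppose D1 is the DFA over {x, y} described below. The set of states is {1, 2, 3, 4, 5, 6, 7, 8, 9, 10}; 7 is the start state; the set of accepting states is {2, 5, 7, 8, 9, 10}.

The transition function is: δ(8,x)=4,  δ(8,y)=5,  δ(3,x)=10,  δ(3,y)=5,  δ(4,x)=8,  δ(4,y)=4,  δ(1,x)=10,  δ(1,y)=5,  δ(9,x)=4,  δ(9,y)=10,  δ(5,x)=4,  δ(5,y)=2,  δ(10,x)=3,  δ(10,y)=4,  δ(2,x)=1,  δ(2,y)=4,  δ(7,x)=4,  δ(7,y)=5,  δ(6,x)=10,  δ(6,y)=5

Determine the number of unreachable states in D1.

No path from 7 leads to 6, 9; the other 8 states are all reachable.

2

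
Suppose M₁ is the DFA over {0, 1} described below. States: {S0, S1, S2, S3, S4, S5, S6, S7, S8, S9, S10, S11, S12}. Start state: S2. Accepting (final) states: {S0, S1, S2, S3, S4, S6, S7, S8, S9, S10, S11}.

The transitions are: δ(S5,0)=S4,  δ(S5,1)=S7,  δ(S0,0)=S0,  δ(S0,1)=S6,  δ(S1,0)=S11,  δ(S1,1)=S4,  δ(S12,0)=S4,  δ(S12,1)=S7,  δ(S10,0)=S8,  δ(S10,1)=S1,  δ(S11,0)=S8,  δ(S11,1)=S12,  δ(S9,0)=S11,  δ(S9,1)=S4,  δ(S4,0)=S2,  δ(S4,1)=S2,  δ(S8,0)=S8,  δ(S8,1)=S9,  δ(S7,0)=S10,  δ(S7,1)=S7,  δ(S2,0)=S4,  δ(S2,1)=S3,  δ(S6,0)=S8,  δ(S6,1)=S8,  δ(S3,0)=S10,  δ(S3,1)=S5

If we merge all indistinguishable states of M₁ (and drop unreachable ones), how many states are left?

7

States {S0,S6} cannot be reached from the start state, so discard them.
Start with accepting vs non-accepting: {S1,S2,S3,S4,S7,S8,S9,S10,S11} | {S5,S12}.
On input 1, block {S1,S2,S3,S4,S7,S8,S9,S10,S11} splits into {S1,S2,S4,S7,S8,S9,S10} and {S3,S11}.
Split {S1,S2,S4,S7,S8,S9,S10} by δ(·,0) → {S2,S4,S7,S8,S10} and {S1,S9}.
Refine {S2,S4,S7,S8,S10} on symbol 1: members go to different blocks, giving {S4,S7} and {S8,S10} and {S2}.
Refine {S4,S7} on symbol 0: members go to different blocks, giving {S4} and {S7}.
Stable partition: {S4} | {S5,S12} | {S3,S11} | {S1,S9} | {S8,S10} | {S2} | {S7} — 7 equivalence classes.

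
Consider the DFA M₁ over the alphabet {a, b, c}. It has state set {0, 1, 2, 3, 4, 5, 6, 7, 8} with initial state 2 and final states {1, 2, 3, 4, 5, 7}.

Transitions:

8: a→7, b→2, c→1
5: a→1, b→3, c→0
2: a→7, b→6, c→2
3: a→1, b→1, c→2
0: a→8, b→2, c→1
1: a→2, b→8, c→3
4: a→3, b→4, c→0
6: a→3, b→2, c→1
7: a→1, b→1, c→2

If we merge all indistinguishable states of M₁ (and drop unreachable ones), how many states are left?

First remove the unreachable states {0,4,5}; 6 states remain.
Start with accepting vs non-accepting: {1,2,3,7} | {6,8}.
Split {1,2,3,7} by δ(·,b) → {1,2} and {3,7}.
On input a, block {1,2} splits into {1} and {2}.
Stable partition: {1} | {6,8} | {3,7} | {2} — 4 equivalence classes.

4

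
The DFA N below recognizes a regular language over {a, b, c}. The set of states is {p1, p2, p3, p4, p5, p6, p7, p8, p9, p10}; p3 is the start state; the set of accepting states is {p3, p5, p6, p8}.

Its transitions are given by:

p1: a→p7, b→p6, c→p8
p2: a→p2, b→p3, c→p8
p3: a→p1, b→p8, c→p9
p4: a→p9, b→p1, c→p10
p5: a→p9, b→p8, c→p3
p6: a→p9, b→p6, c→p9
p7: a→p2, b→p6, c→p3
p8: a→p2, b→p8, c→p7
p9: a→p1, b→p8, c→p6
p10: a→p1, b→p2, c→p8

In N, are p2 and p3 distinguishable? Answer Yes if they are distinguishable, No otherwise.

Yes

First remove the unreachable states {p4,p5,p10}; 7 states remain.
Initial partition by acceptance: {p3,p6,p8} | {p1,p2,p7,p9}.
Stable partition: {p3,p6,p8} | {p1,p2,p7,p9} — 2 equivalence classes.
p2 and p3 end up in different blocks, so they are distinguishable. For instance, the string 'ε' is accepted from only p3.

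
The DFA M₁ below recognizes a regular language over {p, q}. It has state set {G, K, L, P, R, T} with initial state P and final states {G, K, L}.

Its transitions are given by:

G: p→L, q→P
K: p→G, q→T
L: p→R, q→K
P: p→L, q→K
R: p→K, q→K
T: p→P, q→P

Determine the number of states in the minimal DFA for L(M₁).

6

All states are reachable from the start state.
Initial partition by acceptance: {G,K,L} | {P,R,T}.
Refine {G,K,L} on symbol p: members go to different blocks, giving {G,K} and {L}.
Refine {G,K} on symbol p: members go to different blocks, giving {K} and {G}.
On input p, block {P,R,T} splits into {R} and {P} and {T}.
Stable partition: {K} | {R} | {L} | {G} | {P} | {T} — 6 equivalence classes.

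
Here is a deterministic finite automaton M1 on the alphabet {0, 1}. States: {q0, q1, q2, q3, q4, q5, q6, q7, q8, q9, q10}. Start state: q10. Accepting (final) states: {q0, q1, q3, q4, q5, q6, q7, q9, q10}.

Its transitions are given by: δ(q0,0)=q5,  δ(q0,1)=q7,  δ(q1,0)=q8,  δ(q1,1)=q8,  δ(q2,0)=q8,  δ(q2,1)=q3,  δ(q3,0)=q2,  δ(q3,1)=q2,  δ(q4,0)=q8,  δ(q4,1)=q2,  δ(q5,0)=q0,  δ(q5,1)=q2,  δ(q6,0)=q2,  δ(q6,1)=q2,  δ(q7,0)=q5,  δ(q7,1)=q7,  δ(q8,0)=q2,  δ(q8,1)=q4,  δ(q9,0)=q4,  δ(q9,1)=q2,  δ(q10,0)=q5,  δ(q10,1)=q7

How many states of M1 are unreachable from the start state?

BFS from q10 reaches {q0, q2, q3, q4, q5, q7, q8, q10}; the 3 state(s) q1, q6, q9 are never visited.

3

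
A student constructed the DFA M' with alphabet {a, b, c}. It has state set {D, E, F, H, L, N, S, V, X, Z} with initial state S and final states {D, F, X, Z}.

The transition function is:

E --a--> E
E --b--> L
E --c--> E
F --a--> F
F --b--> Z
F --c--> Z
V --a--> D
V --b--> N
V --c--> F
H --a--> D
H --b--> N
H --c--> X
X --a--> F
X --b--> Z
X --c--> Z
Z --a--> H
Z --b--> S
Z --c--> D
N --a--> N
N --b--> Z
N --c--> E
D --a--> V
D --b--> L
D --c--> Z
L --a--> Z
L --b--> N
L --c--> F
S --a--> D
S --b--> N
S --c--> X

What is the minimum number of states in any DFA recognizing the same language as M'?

All states are reachable from the start state.
P0 = {D,F,X,Z} | {E,H,L,N,S,V}.
Split {D,F,X,Z} by δ(·,a) → {F,X} and {D,Z}.
Refine {E,H,L,N,S,V} on symbol a: members go to different blocks, giving {H,L,S,V} and {E,N}.
Refine {E,N} on symbol b: members go to different blocks, giving {N} and {E}.
No further refinement is possible. Final partition (5 blocks): {F,X} | {H,L,S,V} | {D,Z} | {N} | {E}.

5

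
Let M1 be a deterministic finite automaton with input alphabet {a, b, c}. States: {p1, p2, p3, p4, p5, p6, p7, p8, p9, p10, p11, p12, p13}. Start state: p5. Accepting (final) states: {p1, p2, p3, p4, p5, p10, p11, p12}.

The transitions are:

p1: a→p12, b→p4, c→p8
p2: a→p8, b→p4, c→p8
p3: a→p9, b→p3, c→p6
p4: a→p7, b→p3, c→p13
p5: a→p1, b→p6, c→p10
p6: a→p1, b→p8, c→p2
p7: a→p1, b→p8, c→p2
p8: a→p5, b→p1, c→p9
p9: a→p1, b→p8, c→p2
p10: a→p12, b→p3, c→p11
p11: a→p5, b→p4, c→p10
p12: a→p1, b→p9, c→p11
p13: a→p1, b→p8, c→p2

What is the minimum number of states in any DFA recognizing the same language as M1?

P0 = {p1,p2,p3,p4,p5,p10,p11,p12} | {p6,p7,p8,p9,p13}.
On input a, block {p1,p2,p3,p4,p5,p10,p11,p12} splits into {p1,p5,p10,p11,p12} and {p2,p3,p4}.
On input b, block {p1,p5,p10,p11,p12} splits into {p1,p10,p11} and {p5,p12}.
Refine {p1,p10,p11} on symbol c: members go to different blocks, giving {p10,p11} and {p1}.
On input a, block {p6,p7,p8,p9,p13} splits into {p6,p7,p9,p13} and {p8}.
On input a, block {p2,p3,p4} splits into {p3,p4} and {p2}.
No further refinement is possible. Final partition (7 blocks): {p10,p11} | {p6,p7,p9,p13} | {p3,p4} | {p5,p12} | {p1} | {p8} | {p2}.

7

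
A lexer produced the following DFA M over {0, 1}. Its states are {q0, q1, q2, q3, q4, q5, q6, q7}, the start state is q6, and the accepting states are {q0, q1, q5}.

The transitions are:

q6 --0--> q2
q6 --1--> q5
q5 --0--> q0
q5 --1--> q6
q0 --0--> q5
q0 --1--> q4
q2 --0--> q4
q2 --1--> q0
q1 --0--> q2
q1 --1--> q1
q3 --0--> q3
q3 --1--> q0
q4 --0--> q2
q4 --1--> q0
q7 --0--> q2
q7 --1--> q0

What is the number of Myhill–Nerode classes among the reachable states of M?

States {q1,q3,q7} cannot be reached from the start state, so discard them.
P0 = {q0,q5} | {q2,q4,q6}.
The partition is now stable with 2 blocks: {q0,q5} | {q2,q4,q6}.

2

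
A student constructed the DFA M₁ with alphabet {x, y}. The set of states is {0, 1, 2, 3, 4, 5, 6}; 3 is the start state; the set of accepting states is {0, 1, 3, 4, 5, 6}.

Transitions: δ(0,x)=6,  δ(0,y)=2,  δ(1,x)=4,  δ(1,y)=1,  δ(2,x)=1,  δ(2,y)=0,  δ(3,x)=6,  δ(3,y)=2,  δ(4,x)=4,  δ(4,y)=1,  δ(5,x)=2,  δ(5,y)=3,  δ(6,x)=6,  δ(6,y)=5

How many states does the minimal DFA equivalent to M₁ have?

P0 = {0,1,3,4,5,6} | {2}.
On input x, block {0,1,3,4,5,6} splits into {0,1,3,4,6} and {5}.
Split {0,1,3,4,6} by δ(·,y) → {0,3} and {1,4} and {6}.
No further refinement is possible. Final partition (5 blocks): {0,3} | {2} | {5} | {1,4} | {6}.

5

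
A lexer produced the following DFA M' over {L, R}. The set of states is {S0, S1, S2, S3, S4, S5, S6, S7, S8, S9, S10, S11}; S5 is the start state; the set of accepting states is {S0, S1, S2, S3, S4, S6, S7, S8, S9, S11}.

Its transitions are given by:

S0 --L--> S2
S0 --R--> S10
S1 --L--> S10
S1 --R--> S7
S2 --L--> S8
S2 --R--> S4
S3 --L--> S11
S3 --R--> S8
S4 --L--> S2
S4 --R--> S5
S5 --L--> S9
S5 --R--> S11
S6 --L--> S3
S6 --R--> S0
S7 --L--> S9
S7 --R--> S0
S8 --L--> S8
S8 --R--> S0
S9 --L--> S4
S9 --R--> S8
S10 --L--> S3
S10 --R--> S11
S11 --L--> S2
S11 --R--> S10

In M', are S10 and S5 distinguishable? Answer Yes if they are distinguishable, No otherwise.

Reachable states from the start: {S0,S2,S3,S4,S5,S8,S9,S10,S11}. Unreachable: {S1,S6,S7} — drop them.
Initial partition by acceptance: {S0,S2,S3,S4,S8,S9,S11} | {S5,S10}.
Split {S0,S2,S3,S4,S8,S9,S11} by δ(·,R) → {S2,S3,S8,S9} and {S0,S4,S11}.
Refine {S2,S3,S8,S9} on symbol L: members go to different blocks, giving {S2,S8} and {S3,S9}.
The partition is now stable with 4 blocks: {S2,S8} | {S5,S10} | {S0,S4,S11} | {S3,S9}.
S10 and S5 lie in the same block of the stable partition, so they are equivalent — no string distinguishes them.

No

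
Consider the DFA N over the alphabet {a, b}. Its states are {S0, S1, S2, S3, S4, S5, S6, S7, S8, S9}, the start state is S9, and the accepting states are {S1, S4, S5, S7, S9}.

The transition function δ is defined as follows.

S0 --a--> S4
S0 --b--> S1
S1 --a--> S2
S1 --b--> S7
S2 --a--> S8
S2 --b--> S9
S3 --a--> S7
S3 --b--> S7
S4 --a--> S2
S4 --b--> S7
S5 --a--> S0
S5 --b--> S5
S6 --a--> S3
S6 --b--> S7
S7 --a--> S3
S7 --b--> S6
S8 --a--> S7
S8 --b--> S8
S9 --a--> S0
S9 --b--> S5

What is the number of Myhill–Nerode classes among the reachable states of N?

8

All states are reachable from the start state.
P0 = {S1,S4,S5,S7,S9} | {S0,S2,S3,S6,S8}.
On input b, block {S1,S4,S5,S7,S9} splits into {S1,S4,S5,S9} and {S7}.
On input b, block {S1,S4,S5,S9} splits into {S1,S4} and {S5,S9}.
On input a, block {S0,S2,S3,S6,S8} splits into {S2,S6} and {S3,S8} and {S0}.
Refine {S2,S6} on symbol b: members go to different blocks, giving {S2} and {S6}.
Refine {S3,S8} on symbol b: members go to different blocks, giving {S3} and {S8}.
The partition is now stable with 8 blocks: {S1,S4} | {S2} | {S7} | {S5,S9} | {S3} | {S0} | {S6} | {S8}.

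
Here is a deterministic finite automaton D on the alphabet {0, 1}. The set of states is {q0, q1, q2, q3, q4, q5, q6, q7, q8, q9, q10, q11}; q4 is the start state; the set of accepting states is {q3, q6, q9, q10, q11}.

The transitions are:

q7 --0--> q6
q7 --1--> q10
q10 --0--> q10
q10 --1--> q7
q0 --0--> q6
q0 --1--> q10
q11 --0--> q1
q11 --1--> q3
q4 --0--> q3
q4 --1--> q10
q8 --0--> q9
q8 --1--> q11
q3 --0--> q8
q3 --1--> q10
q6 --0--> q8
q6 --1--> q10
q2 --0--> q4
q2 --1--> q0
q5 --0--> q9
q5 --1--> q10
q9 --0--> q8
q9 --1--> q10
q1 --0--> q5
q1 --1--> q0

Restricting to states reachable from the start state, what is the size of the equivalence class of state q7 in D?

4

First remove the unreachable states {q2}; 11 states remain.
P0 = {q3,q6,q9,q10,q11} | {q0,q1,q4,q5,q7,q8}.
Refine {q3,q6,q9,q10,q11} on symbol 0: members go to different blocks, giving {q3,q6,q9,q11} and {q10}.
Split {q3,q6,q9,q11} by δ(·,1) → {q3,q6,q9} and {q11}.
On input 0, block {q0,q1,q4,q5,q7,q8} splits into {q0,q4,q5,q7,q8} and {q1}.
Split {q0,q4,q5,q7,q8} by δ(·,1) → {q0,q4,q5,q7} and {q8}.
Stable partition: {q3,q6,q9} | {q0,q4,q5,q7} | {q10} | {q11} | {q1} | {q8} — 6 equivalence classes.
State q7 belongs to the block {q0,q4,q5,q7}, which has 4 states.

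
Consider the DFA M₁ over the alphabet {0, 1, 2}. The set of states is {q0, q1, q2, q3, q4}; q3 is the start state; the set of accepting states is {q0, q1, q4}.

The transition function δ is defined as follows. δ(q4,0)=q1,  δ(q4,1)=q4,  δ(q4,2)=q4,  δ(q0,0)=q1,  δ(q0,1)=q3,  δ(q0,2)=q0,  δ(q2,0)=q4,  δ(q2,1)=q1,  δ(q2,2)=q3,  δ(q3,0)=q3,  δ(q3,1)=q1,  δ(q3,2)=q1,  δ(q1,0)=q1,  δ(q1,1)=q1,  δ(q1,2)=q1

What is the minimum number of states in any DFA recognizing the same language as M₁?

2

States {q0,q2,q4} cannot be reached from the start state, so discard them.
P0 = {q1} | {q3}.
Stable partition: {q1} | {q3} — 2 equivalence classes.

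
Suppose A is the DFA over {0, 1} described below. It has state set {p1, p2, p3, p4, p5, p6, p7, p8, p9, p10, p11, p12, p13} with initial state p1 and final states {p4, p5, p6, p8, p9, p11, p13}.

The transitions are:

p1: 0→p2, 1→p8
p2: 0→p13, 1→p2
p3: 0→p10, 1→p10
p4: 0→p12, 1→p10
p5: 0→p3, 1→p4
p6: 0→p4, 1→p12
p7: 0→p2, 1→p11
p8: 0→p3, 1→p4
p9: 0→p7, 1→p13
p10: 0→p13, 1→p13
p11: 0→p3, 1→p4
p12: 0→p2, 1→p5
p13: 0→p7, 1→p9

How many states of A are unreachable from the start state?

No path from p1 leads to p6; the other 12 states are all reachable.

1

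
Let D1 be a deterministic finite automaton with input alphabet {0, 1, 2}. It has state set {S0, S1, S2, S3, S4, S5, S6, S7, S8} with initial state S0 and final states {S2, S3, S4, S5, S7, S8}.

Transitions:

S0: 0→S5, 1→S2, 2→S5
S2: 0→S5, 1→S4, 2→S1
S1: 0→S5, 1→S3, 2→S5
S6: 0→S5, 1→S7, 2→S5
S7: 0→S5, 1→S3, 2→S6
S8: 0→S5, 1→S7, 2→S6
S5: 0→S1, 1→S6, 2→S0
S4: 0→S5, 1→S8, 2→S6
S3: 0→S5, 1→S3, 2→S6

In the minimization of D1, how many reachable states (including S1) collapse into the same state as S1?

Every state is reachable, so we keep all 9.
Initial partition by acceptance: {S2,S3,S4,S5,S7,S8} | {S0,S1,S6}.
Split {S2,S3,S4,S5,S7,S8} by δ(·,0) → {S2,S3,S4,S7,S8} and {S5}.
Stable partition: {S2,S3,S4,S7,S8} | {S0,S1,S6} | {S5} — 3 equivalence classes.
State S1 belongs to the block {S0,S1,S6}, which has 3 states.

3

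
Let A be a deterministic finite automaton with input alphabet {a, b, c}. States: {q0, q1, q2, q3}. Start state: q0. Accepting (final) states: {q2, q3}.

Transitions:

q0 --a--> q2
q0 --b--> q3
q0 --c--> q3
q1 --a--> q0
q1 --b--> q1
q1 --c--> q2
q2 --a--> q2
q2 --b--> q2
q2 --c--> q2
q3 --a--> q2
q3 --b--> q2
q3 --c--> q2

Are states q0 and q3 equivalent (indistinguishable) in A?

States {q1} cannot be reached from the start state, so discard them.
Start with accepting vs non-accepting: {q2,q3} | {q0}.
Stable partition: {q2,q3} | {q0} — 2 equivalence classes.
q0 and q3 end up in different blocks, so they are distinguishable. For instance, the string 'ε' is accepted from only q3.

No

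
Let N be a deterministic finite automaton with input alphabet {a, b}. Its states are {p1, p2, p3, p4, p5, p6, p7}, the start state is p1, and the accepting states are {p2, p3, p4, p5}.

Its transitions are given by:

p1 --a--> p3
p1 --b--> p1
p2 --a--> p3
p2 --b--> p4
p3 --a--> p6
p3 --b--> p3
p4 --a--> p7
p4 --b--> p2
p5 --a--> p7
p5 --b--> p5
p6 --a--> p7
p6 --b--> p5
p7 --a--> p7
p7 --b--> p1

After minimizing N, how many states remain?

5

First remove the unreachable states {p2,p4}; 5 states remain.
P0 = {p3,p5} | {p1,p6,p7}.
Split {p1,p6,p7} by δ(·,a) → {p6,p7} and {p1}.
Split {p6,p7} by δ(·,b) → {p6} and {p7}.
On input a, block {p3,p5} splits into {p3} and {p5}.
The partition is now stable with 5 blocks: {p3} | {p6} | {p1} | {p7} | {p5}.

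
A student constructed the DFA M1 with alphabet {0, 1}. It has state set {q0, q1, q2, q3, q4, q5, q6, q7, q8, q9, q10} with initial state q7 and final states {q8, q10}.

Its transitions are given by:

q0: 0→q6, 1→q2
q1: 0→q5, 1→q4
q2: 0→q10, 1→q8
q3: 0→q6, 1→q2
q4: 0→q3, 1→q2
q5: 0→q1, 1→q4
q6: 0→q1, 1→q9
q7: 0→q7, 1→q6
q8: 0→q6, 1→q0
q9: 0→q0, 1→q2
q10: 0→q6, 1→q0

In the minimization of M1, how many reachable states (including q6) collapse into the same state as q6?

3

Initial partition by acceptance: {q8,q10} | {q0,q1,q2,q3,q4,q5,q6,q7,q9}.
Split {q0,q1,q2,q3,q4,q5,q6,q7,q9} by δ(·,0) → {q0,q1,q3,q4,q5,q6,q7,q9} and {q2}.
On input 1, block {q0,q1,q3,q4,q5,q6,q7,q9} splits into {q0,q3,q4,q9} and {q1,q5,q6,q7}.
Refine {q0,q3,q4,q9} on symbol 0: members go to different blocks, giving {q0,q3} and {q4,q9}.
Refine {q1,q5,q6,q7} on symbol 1: members go to different blocks, giving {q1,q5,q6} and {q7}.
The partition is now stable with 6 blocks: {q8,q10} | {q0,q3} | {q2} | {q1,q5,q6} | {q4,q9} | {q7}.
State q6 belongs to the block {q1,q5,q6}, which has 3 states.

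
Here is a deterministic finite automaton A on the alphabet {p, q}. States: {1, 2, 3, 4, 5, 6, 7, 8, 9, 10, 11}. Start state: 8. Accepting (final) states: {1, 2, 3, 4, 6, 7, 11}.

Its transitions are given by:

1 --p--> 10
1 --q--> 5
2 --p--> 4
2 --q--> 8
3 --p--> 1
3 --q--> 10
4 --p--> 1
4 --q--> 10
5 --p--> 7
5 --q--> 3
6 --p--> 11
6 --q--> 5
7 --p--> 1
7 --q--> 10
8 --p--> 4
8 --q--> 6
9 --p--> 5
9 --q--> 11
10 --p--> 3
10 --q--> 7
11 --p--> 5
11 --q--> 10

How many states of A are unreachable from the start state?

2

No path from 8 leads to 2, 9; the other 9 states are all reachable.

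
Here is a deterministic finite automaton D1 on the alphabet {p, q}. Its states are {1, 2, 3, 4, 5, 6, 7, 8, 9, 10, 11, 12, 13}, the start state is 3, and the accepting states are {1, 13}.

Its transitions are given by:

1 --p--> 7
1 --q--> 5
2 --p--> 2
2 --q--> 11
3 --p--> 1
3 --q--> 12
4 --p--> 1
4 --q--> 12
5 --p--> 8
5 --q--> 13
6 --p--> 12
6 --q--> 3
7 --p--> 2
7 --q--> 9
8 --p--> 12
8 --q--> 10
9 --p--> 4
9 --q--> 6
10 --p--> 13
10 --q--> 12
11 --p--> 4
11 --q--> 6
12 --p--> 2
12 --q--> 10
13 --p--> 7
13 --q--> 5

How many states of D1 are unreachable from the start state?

0

Exploring from 3, all states are eventually visited, so none are unreachable.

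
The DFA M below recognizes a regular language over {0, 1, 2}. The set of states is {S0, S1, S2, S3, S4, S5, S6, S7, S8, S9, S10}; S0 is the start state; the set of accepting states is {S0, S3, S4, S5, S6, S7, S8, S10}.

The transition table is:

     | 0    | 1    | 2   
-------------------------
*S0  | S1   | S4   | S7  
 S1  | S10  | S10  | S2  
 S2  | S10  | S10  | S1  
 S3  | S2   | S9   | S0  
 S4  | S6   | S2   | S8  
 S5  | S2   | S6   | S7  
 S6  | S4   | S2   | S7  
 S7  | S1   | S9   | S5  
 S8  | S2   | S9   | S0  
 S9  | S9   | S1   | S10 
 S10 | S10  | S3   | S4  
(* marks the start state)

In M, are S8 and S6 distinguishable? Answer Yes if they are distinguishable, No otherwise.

All states are reachable from the start state.
Initial partition by acceptance: {S0,S3,S4,S5,S6,S7,S8,S10} | {S1,S2,S9}.
Split {S0,S3,S4,S5,S6,S7,S8,S10} by δ(·,0) → {S0,S3,S5,S7,S8} and {S4,S6,S10}.
On input 1, block {S0,S3,S5,S7,S8} splits into {S3,S7,S8} and {S0,S5}.
Refine {S1,S2,S9} on symbol 0: members go to different blocks, giving {S1,S2} and {S9}.
Refine {S4,S6,S10} on symbol 1: members go to different blocks, giving {S4,S6} and {S10}.
The partition is now stable with 6 blocks: {S3,S7,S8} | {S1,S2} | {S4,S6} | {S0,S5} | {S9} | {S10}.
S8 and S6 end up in different blocks, so they are distinguishable. For instance, the string '0' is accepted from only S6.

Yes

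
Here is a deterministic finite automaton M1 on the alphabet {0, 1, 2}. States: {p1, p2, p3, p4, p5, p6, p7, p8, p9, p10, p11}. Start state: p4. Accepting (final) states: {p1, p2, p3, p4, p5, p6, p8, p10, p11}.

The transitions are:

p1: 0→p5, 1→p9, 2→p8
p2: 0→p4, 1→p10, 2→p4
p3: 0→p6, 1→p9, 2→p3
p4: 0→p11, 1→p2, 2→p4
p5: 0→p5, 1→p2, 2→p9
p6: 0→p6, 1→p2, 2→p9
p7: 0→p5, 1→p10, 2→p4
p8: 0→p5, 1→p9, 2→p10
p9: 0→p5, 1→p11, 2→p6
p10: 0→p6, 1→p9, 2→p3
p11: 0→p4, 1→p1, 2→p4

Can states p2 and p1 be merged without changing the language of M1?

States {p7} cannot be reached from the start state, so discard them.
P0 = {p1,p2,p3,p4,p5,p6,p8,p10,p11} | {p9}.
Refine {p1,p2,p3,p4,p5,p6,p8,p10,p11} on symbol 1: members go to different blocks, giving {p2,p4,p5,p6,p11} and {p1,p3,p8,p10}.
On input 1, block {p2,p4,p5,p6,p11} splits into {p4,p5,p6} and {p2,p11}.
On input 0, block {p4,p5,p6} splits into {p5,p6} and {p4}.
No further refinement is possible. Final partition (5 blocks): {p5,p6} | {p9} | {p1,p3,p8,p10} | {p2,p11} | {p4}.
p2 and p1 end up in different blocks, so they are distinguishable. For instance, the string '1' is accepted from only p2.

No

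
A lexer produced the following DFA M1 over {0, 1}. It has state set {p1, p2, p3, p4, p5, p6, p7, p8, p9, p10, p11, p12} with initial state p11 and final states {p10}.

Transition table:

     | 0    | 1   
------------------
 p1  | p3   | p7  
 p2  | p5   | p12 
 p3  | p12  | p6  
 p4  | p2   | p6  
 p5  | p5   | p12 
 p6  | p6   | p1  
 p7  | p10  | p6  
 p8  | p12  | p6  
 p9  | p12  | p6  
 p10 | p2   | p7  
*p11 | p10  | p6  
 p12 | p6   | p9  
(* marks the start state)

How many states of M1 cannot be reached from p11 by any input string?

No path from p11 leads to p4, p8; the other 10 states are all reachable.

2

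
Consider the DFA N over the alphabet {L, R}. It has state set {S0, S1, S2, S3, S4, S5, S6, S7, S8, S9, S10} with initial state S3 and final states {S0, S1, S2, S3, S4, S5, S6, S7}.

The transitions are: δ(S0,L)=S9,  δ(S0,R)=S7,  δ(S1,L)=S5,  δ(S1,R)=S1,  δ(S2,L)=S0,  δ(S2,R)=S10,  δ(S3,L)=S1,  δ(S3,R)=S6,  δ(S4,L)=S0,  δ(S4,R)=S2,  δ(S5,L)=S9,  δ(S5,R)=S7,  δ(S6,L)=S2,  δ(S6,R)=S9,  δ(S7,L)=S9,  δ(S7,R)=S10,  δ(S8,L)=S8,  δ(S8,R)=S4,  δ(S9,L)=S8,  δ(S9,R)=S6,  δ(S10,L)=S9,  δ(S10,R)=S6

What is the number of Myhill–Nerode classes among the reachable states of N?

10

P0 = {S0,S1,S2,S3,S4,S5,S6,S7} | {S8,S9,S10}.
On input L, block {S0,S1,S2,S3,S4,S5,S6,S7} splits into {S1,S2,S3,S4,S6} and {S0,S5,S7}.
On input L, block {S1,S2,S3,S4,S6} splits into {S1,S2,S4} and {S3,S6}.
Refine {S1,S2,S4} on symbol R: members go to different blocks, giving {S1,S4} and {S2}.
On input R, block {S1,S4} splits into {S1} and {S4}.
Refine {S8,S9,S10} on symbol R: members go to different blocks, giving {S9,S10} and {S8}.
On input L, block {S9,S10} splits into {S9} and {S10}.
Split {S0,S5,S7} by δ(·,R) → {S0,S5} and {S7}.
Split {S3,S6} by δ(·,L) → {S3} and {S6}.
Stable partition: {S1} | {S9} | {S0,S5} | {S3} | {S2} | {S4} | {S8} | {S10} | {S7} | {S6} — 10 equivalence classes.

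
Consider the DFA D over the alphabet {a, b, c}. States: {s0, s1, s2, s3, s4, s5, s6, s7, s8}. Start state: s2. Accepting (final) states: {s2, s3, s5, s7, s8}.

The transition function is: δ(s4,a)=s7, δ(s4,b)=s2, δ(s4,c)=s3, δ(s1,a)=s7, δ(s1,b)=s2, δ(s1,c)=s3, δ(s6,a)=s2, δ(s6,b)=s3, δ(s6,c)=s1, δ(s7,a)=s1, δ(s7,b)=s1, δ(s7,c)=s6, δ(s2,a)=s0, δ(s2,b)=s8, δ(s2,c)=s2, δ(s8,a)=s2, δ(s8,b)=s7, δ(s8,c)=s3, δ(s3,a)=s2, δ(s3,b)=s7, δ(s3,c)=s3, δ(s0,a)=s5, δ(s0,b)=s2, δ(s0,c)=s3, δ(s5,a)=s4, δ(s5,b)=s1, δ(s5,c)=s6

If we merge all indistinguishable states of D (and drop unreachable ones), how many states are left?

5

P0 = {s2,s3,s5,s7,s8} | {s0,s1,s4,s6}.
Split {s2,s3,s5,s7,s8} by δ(·,a) → {s2,s5,s7} and {s3,s8}.
Refine {s2,s5,s7} on symbol b: members go to different blocks, giving {s5,s7} and {s2}.
Refine {s0,s1,s4,s6} on symbol a: members go to different blocks, giving {s0,s1,s4} and {s6}.
Stable partition: {s5,s7} | {s0,s1,s4} | {s3,s8} | {s2} | {s6} — 5 equivalence classes.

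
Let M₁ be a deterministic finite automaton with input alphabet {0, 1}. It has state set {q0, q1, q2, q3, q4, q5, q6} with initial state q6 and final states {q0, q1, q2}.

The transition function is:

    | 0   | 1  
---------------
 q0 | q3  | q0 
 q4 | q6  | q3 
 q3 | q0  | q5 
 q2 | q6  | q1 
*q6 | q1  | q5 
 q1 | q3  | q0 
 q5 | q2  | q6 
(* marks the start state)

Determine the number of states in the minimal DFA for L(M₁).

2

Reachable states from the start: {q0,q1,q2,q3,q5,q6}. Unreachable: {q4} — drop them.
Initial partition by acceptance: {q0,q1,q2} | {q3,q5,q6}.
The partition is now stable with 2 blocks: {q0,q1,q2} | {q3,q5,q6}.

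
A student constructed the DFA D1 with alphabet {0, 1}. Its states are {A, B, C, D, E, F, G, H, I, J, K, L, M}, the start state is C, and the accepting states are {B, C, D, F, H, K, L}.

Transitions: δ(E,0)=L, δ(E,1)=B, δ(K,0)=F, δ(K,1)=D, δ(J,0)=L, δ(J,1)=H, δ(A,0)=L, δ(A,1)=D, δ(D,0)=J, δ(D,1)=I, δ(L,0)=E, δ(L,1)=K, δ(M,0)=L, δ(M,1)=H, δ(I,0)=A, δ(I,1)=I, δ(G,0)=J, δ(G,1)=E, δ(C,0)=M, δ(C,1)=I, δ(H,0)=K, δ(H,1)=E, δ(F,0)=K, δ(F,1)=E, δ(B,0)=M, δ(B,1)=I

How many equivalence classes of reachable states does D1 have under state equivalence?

7

First remove the unreachable states {G}; 12 states remain.
P0 = {B,C,D,F,H,K,L} | {A,E,I,J,M}.
On input 0, block {B,C,D,F,H,K,L} splits into {B,C,D,L} and {F,H,K}.
Split {B,C,D,L} by δ(·,1) → {B,C,D} and {L}.
On input 0, block {A,E,I,J,M} splits into {A,E,J,M} and {I}.
Split {A,E,J,M} by δ(·,1) → {A,E} and {J,M}.
Split {F,H,K} by δ(·,1) → {F,H} and {K}.
The partition is now stable with 7 blocks: {B,C,D} | {A,E} | {F,H} | {L} | {I} | {J,M} | {K}.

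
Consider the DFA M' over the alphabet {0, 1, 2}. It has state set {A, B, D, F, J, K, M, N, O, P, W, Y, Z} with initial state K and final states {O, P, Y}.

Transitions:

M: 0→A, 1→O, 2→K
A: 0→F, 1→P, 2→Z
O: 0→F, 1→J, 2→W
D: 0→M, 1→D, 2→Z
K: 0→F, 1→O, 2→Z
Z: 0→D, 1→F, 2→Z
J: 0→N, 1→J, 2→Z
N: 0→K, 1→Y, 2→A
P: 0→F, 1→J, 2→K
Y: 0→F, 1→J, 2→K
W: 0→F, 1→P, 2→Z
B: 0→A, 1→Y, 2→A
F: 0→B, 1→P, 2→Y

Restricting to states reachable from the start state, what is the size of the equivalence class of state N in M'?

3

Initial partition by acceptance: {O,P,Y} | {A,B,D,F,J,K,M,N,W,Z}.
On input 1, block {A,B,D,F,J,K,M,N,W,Z} splits into {A,B,F,K,M,N,W} and {D,J,Z}.
Refine {A,B,F,K,M,N,W} on symbol 2: members go to different blocks, giving {A,K,W} and {B,M,N} and {F}.
Refine {D,J,Z} on symbol 0: members go to different blocks, giving {D,J} and {Z}.
Stable partition: {O,P,Y} | {A,K,W} | {D,J} | {B,M,N} | {F} | {Z} — 6 equivalence classes.
The equivalence class containing N is {B,M,N}, of size 3.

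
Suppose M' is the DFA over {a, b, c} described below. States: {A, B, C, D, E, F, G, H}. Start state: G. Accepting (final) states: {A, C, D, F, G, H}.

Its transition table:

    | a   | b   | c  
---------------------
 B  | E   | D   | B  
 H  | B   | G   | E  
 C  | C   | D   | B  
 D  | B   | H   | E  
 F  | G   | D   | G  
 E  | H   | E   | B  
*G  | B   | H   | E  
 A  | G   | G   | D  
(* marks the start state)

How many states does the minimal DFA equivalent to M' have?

3

First remove the unreachable states {A,C,F}; 5 states remain.
P0 = {D,G,H} | {B,E}.
On input a, block {B,E} splits into {B} and {E}.
No further refinement is possible. Final partition (3 blocks): {D,G,H} | {B} | {E}.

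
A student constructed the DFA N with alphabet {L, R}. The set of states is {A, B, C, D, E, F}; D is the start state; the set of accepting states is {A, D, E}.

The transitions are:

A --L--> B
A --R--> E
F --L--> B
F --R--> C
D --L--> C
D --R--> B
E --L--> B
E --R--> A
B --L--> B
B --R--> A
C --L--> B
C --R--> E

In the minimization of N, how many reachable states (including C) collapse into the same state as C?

First remove the unreachable states {F}; 5 states remain.
P0 = {A,D,E} | {B,C}.
Split {A,D,E} by δ(·,R) → {A,E} and {D}.
Stable partition: {A,E} | {B,C} | {D} — 3 equivalence classes.
The equivalence class containing C is {B,C}, of size 2.

2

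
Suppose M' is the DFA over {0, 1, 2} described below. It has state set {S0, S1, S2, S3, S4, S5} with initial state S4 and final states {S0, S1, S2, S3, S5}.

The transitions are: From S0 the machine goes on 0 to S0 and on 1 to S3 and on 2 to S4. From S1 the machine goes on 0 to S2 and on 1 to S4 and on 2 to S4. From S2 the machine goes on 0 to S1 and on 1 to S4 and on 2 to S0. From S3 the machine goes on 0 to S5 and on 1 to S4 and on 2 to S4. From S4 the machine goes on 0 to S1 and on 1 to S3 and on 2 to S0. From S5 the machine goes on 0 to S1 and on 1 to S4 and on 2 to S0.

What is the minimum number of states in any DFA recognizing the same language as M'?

4

Start with accepting vs non-accepting: {S0,S1,S2,S3,S5} | {S4}.
Split {S0,S1,S2,S3,S5} by δ(·,1) → {S1,S2,S3,S5} and {S0}.
Split {S1,S2,S3,S5} by δ(·,2) → {S1,S3} and {S2,S5}.
The partition is now stable with 4 blocks: {S1,S3} | {S4} | {S0} | {S2,S5}.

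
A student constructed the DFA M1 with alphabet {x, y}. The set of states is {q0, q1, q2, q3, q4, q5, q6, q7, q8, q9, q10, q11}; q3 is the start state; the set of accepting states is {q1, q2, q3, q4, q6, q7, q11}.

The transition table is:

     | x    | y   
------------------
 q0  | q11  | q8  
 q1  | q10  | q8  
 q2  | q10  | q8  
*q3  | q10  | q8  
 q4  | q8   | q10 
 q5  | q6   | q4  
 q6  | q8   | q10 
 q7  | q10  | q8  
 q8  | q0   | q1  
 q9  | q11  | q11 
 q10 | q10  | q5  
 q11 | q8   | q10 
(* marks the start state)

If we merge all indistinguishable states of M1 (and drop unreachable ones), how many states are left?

6

States {q2,q7,q9} cannot be reached from the start state, so discard them.
Initial partition by acceptance: {q1,q3,q4,q6,q11} | {q0,q5,q8,q10}.
Refine {q0,q5,q8,q10} on symbol x: members go to different blocks, giving {q0,q5} and {q8,q10}.
Refine {q0,q5} on symbol y: members go to different blocks, giving {q0} and {q5}.
Split {q8,q10} by δ(·,x) → {q8} and {q10}.
On input x, block {q1,q3,q4,q6,q11} splits into {q4,q6,q11} and {q1,q3}.
No further refinement is possible. Final partition (6 blocks): {q4,q6,q11} | {q0} | {q8} | {q5} | {q10} | {q1,q3}.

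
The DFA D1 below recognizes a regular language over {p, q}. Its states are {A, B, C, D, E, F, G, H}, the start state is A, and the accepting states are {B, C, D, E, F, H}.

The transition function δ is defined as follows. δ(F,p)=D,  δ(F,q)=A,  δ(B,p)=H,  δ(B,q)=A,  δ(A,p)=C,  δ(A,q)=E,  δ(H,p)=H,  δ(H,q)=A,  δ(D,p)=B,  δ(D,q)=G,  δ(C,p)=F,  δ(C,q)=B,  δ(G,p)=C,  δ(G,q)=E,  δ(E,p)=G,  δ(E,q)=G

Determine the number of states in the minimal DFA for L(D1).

4

Initial partition by acceptance: {B,C,D,E,F,H} | {A,G}.
Refine {B,C,D,E,F,H} on symbol p: members go to different blocks, giving {B,C,D,F,H} and {E}.
Split {B,C,D,F,H} by δ(·,q) → {B,D,F,H} and {C}.
Stable partition: {B,D,F,H} | {A,G} | {E} | {C} — 4 equivalence classes.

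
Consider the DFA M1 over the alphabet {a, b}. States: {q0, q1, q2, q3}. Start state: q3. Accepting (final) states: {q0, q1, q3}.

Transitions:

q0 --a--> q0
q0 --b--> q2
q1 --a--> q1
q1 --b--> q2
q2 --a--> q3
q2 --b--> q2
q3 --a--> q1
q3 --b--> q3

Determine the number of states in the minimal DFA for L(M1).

3

Reachable states from the start: {q1,q2,q3}. Unreachable: {q0} — drop them.
Initial partition by acceptance: {q1,q3} | {q2}.
Split {q1,q3} by δ(·,b) → {q1} and {q3}.
The partition is now stable with 3 blocks: {q1} | {q2} | {q3}.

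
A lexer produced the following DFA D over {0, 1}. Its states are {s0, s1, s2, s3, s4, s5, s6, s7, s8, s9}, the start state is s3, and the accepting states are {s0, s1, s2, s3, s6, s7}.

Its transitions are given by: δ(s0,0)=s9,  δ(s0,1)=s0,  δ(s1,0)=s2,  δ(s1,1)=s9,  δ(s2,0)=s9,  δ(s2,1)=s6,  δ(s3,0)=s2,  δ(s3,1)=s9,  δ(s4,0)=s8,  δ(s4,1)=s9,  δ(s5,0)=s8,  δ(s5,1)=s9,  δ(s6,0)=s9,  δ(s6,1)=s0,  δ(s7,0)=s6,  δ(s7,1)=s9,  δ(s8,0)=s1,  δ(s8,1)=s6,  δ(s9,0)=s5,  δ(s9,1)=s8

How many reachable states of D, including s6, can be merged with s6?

Reachable states from the start: {s0,s1,s2,s3,s5,s6,s8,s9}. Unreachable: {s4,s7} — drop them.
Start with accepting vs non-accepting: {s0,s1,s2,s3,s6} | {s5,s8,s9}.
Split {s0,s1,s2,s3,s6} by δ(·,0) → {s0,s2,s6} and {s1,s3}.
Refine {s5,s8,s9} on symbol 0: members go to different blocks, giving {s5,s9} and {s8}.
Refine {s5,s9} on symbol 0: members go to different blocks, giving {s5} and {s9}.
The partition is now stable with 5 blocks: {s0,s2,s6} | {s5} | {s1,s3} | {s8} | {s9}.
The equivalence class containing s6 is {s0,s2,s6}, of size 3.

3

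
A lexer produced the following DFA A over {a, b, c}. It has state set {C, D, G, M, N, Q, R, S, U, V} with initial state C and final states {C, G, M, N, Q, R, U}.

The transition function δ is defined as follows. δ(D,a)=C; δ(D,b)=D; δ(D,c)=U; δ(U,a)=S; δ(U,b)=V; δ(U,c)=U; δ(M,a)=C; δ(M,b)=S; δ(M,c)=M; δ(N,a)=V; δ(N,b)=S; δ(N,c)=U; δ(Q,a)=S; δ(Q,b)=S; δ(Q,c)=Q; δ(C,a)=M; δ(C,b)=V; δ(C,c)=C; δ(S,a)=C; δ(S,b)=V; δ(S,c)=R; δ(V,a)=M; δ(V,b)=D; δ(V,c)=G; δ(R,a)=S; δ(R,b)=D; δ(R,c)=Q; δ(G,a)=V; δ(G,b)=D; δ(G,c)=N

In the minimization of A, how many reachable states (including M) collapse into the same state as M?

2

Every state is reachable, so we keep all 10.
P0 = {C,G,M,N,Q,R,U} | {D,S,V}.
Refine {C,G,M,N,Q,R,U} on symbol a: members go to different blocks, giving {G,N,Q,R,U} and {C,M}.
The partition is now stable with 3 blocks: {G,N,Q,R,U} | {D,S,V} | {C,M}.
State M belongs to the block {C,M}, which has 2 states.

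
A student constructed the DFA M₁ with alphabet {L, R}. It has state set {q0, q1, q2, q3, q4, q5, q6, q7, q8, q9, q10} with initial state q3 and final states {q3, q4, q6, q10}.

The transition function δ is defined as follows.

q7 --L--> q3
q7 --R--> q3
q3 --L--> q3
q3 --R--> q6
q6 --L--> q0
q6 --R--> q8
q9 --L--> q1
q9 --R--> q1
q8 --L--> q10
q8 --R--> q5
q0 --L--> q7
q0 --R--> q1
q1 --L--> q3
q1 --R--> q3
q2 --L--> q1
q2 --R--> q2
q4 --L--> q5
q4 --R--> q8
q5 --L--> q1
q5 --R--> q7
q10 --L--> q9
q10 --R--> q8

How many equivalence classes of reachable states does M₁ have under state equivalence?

States {q2,q4} cannot be reached from the start state, so discard them.
P0 = {q3,q6,q10} | {q0,q1,q5,q7,q8,q9}.
Split {q3,q6,q10} by δ(·,L) → {q6,q10} and {q3}.
Split {q0,q1,q5,q7,q8,q9} by δ(·,L) → {q0,q5,q9} and {q1,q7} and {q8}.
No further refinement is possible. Final partition (5 blocks): {q6,q10} | {q0,q5,q9} | {q3} | {q1,q7} | {q8}.

5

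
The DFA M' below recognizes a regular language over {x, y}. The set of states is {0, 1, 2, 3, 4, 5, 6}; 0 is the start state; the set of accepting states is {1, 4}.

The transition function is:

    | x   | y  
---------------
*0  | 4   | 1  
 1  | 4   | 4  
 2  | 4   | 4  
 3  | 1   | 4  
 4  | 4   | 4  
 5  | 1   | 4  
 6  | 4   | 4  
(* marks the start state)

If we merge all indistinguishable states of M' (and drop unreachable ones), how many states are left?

2

Reachable states from the start: {0,1,4}. Unreachable: {2,3,5,6} — drop them.
Initial partition by acceptance: {1,4} | {0}.
Stable partition: {1,4} | {0} — 2 equivalence classes.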